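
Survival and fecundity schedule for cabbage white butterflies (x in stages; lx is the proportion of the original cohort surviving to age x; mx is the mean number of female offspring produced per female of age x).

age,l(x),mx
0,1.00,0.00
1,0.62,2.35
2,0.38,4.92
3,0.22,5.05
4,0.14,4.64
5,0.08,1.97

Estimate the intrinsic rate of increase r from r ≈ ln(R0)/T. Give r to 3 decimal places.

0.729

R0 = Σ lx·mx = 0 + 1.457 + 1.8696 + 1.111 + 0.6496 + 0.1576 = 5.2448
Σ x·lx·mx = 11.9156; T = 11.9156/5.2448 = 2.27189…
r ≈ ln(R0)/T = ln(5.2448)/2.27189… = 0.72945… → 0.729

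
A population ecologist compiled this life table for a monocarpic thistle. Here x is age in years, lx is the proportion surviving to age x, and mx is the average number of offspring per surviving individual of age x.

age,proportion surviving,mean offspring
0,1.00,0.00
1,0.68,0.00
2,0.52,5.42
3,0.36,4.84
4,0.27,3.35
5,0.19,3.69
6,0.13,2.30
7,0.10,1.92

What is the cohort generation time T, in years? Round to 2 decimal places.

3.17

lx·mx: 0, 0, 2.8184, 1.7424, 0.9045, 0.7011, 0.299, 0.192 → R0 = 6.6574
x·lx·mx: 0, 0, 5.6368, 5.2272, 3.618, 3.5055, 1.794, 1.344 → Σ = 21.1255
T = 21.1255 / 6.6574 = 3.173236… → 3.17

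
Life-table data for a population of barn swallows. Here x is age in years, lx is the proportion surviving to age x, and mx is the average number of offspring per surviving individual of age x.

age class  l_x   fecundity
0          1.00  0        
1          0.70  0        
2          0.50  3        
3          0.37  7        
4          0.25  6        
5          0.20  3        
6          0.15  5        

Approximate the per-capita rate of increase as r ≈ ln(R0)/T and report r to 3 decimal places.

0.554

R0 = Σ lx·mx = 0 + 0 + 1.5 + 2.59 + 1.5 + 0.6 + 0.75 = 6.94
Σ x·lx·mx = 24.27; T = 24.27/6.94 = 3.49712…
r ≈ ln(R0)/T = ln(6.94)/3.49712… = 0.55397… → 0.554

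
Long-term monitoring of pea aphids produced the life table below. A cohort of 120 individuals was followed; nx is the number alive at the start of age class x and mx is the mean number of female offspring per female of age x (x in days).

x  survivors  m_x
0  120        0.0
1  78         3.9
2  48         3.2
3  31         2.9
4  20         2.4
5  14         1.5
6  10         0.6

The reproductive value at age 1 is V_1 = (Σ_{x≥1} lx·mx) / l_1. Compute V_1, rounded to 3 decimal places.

lx = nx/n0 = nx/120: 1, 0.65, 0.4, 0.25833…, 0.16667…, 0.11667…, 0.08333…
lx·mx for x ≥ 1: 2.535, 1.28, 0.749167…, 0.4…, 0.175…, 0.05… → sum = 5.189167…
V_1 = 5.189167… / l_1 = 5.189167… / 0.65 = 7.983333… → 7.983

7.983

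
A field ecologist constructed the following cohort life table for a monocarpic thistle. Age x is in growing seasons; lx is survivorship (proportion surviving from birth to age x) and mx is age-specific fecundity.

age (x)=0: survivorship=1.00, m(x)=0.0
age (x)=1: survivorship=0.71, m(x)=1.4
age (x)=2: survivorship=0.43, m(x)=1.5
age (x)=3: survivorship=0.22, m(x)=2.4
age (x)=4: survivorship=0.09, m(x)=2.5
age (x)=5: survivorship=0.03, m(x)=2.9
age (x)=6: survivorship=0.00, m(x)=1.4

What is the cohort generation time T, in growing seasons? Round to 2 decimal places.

lx·mx: 0, 0.994, 0.645, 0.528, 0.225, 0.087, 0 → R0 = 2.479
x·lx·mx: 0, 0.994, 1.29, 1.584, 0.9, 0.435, 0 → Σ = 5.203
T = 5.203 / 2.479 = 2.09883… → 2.10

2.10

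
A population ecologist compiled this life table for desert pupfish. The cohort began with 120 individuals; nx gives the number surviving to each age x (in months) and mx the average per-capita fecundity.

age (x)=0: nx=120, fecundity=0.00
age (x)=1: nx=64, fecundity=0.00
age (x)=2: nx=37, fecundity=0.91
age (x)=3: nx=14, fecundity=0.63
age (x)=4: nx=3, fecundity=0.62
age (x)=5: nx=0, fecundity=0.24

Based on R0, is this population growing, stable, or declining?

lx = nx/n0 = nx/120: 1, 0.53333…, 0.30833…, 0.11667…, 0.025, 0
R0 = Σ lx·mx = 0 + 0 + 0.280583… + 0.0735… + 0.0155 + 0 = 0.369583…
R0 < 1, so the population is declining.

declining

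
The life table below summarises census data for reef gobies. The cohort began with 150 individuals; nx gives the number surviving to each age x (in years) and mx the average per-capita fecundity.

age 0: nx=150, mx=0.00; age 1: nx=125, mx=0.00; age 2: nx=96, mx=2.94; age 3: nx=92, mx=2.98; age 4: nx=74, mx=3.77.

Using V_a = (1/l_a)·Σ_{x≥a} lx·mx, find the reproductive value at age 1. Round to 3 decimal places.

6.683

lx = nx/n0 = nx/150: 1, 0.83333…, 0.64, 0.61333…, 0.49333…
lx·mx for x ≥ 1: 0, 1.8816, 1.827733…, 1.859867… → sum = 5.5692…
V_1 = 5.5692… / l_1 = 5.5692… / 0.833333… = 6.68304… → 6.683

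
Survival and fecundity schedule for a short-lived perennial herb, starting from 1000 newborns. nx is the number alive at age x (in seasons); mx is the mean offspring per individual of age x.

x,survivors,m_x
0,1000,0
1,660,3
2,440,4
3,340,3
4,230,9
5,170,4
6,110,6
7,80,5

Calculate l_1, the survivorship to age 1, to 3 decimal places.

0.660

l_1 = n_1/n_0 = 660/1000 = 0.66 → 0.660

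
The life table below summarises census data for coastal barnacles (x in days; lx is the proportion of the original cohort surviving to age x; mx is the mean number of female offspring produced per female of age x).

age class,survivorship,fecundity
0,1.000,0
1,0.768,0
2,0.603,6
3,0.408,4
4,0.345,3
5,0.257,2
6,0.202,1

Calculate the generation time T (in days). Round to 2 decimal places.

2.86

lx·mx: 0, 0, 3.618, 1.632, 1.035, 0.514, 0.202 → R0 = 7.001
x·lx·mx: 0, 0, 7.236, 4.896, 4.14, 2.57, 1.212 → Σ = 20.054
T = 20.054 / 7.001 = 2.864448… → 2.86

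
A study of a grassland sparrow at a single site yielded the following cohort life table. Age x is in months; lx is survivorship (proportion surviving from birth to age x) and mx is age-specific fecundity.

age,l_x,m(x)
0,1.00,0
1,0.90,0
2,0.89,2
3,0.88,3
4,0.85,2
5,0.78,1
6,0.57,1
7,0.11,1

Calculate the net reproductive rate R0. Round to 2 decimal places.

lx·mx by age: 0, 0, 1.78, 2.64, 1.7, 0.78, 0.57, 0.11
R0 = Σ lx·mx = 7.58 → 7.58

7.58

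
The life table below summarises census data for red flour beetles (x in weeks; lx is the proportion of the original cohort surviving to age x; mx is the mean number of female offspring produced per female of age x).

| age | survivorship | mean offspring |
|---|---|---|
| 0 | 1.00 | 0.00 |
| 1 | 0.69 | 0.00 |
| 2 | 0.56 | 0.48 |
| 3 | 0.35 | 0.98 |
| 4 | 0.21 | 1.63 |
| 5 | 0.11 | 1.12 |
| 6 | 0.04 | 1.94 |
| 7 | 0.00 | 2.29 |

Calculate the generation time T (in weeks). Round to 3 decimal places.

3.479

lx·mx: 0, 0, 0.2688, 0.343, 0.3423, 0.1232, 0.0776, 0 → R0 = 1.1549
x·lx·mx: 0, 0, 0.5376, 1.029, 1.3692, 0.616, 0.4656, 0 → Σ = 4.0174
T = 4.0174 / 1.1549 = 3.47857… → 3.479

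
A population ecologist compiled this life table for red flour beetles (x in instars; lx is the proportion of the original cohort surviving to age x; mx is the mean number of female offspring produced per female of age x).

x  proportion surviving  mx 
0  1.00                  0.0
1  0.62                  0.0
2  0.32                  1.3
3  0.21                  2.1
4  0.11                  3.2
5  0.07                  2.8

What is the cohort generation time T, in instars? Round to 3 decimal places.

3.233

lx·mx: 0, 0, 0.416, 0.441, 0.352, 0.196 → R0 = 1.405
x·lx·mx: 0, 0, 0.832, 1.323, 1.408, 0.98 → Σ = 4.543
T = 4.543 / 1.405 = 3.233452… → 3.233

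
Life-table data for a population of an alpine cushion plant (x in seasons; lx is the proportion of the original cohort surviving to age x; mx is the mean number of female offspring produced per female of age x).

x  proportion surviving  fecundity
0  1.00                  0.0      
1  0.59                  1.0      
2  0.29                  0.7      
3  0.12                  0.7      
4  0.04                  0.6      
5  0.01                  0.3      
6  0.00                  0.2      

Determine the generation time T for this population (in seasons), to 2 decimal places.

lx·mx: 0, 0.59, 0.203, 0.084, 0.024, 0.003, 0 → R0 = 0.904
x·lx·mx: 0, 0.59, 0.406, 0.252, 0.096, 0.015, 0 → Σ = 1.359
T = 1.359 / 0.904 = 1.503319… → 1.50

1.50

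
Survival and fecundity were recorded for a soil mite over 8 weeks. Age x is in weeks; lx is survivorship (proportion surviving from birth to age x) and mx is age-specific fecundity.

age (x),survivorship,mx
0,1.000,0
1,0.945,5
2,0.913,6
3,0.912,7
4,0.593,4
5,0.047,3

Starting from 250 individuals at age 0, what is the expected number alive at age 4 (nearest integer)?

Expected survivors = N0 · l_4 = 250 × 0.593 = 148.25 → 148

148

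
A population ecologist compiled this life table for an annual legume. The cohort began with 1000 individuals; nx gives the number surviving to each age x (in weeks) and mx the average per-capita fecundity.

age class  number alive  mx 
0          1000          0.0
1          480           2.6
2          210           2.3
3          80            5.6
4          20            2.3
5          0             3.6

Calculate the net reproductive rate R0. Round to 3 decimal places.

2.225

lx = nx/n0 = nx/1000: 1, 0.48, 0.21, 0.08, 0.02, 0
lx·mx by age: 0, 1.248, 0.483, 0.448, 0.046, 0
R0 = Σ lx·mx = 2.225 → 2.225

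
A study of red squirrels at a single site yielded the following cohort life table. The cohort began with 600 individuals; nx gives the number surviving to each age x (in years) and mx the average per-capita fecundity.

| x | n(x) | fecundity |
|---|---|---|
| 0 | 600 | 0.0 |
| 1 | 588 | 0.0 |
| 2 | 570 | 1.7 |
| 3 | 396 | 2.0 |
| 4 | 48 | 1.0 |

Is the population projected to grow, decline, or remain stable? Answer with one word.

growing

lx = nx/n0 = nx/600: 1, 0.98, 0.95, 0.66, 0.08
R0 = Σ lx·mx = 0 + 0 + 1.615 + 1.32 + 0.08 = 3.015
R0 > 1, so the population is growing.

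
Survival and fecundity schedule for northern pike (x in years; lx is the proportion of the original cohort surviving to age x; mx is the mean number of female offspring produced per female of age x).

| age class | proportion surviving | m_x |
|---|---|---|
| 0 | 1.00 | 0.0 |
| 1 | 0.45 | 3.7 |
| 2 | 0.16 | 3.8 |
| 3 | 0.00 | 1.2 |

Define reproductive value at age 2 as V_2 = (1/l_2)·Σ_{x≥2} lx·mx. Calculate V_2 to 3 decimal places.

lx·mx for x ≥ 2: 0.608, 0 → sum = 0.608
V_2 = 0.608 / l_2 = 0.608 / 0.16 = 3.8 → 3.800

3.800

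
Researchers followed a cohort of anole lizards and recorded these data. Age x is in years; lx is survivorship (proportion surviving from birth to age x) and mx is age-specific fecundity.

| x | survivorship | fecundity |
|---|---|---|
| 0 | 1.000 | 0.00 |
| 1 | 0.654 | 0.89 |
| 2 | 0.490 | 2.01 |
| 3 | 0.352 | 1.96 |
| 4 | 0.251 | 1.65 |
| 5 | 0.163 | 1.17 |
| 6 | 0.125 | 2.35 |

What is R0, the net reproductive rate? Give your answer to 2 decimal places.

3.16

lx·mx by age: 0, 0.58206, 0.9849, 0.68992, 0.41415, 0.19071, 0.29375
R0 = Σ lx·mx = 3.15549 → 3.16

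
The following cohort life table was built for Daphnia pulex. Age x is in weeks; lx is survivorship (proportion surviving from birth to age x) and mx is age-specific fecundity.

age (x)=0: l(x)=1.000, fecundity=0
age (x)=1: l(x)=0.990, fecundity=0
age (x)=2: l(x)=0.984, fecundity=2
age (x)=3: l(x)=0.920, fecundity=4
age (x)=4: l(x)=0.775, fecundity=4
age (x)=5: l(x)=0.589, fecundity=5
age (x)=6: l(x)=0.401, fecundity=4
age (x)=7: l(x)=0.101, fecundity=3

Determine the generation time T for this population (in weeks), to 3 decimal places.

3.959

lx·mx: 0, 0, 1.968, 3.68, 3.1, 2.945, 1.604, 0.303 → R0 = 13.6
x·lx·mx: 0, 0, 3.936, 11.04, 12.4, 14.725, 9.624, 2.121 → Σ = 53.846
T = 53.846 / 13.6 = 3.959265… → 3.959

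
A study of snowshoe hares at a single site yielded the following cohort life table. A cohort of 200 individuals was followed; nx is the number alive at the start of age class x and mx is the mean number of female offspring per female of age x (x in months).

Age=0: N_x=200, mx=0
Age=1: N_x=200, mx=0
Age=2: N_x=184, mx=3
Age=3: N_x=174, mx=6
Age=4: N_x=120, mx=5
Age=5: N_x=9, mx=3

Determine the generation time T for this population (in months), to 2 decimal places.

lx = nx/n0 = nx/200: 1, 1, 0.92, 0.87, 0.6, 0.045
lx·mx: 0, 0, 2.76, 5.22, 3, 0.135 → R0 = 11.115
x·lx·mx: 0, 0, 5.52, 15.66, 12, 0.675 → Σ = 33.855
T = 33.855 / 11.115 = 3.045884… → 3.05

3.05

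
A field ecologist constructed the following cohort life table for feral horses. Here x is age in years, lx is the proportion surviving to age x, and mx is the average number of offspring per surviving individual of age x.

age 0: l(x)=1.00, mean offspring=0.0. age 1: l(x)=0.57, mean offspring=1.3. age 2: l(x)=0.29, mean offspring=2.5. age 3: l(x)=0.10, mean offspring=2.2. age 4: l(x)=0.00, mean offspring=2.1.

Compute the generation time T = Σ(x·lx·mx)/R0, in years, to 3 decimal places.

lx·mx: 0, 0.741, 0.725, 0.22, 0 → R0 = 1.686
x·lx·mx: 0, 0.741, 1.45, 0.66, 0 → Σ = 2.851
T = 2.851 / 1.686 = 1.690985… → 1.691

1.691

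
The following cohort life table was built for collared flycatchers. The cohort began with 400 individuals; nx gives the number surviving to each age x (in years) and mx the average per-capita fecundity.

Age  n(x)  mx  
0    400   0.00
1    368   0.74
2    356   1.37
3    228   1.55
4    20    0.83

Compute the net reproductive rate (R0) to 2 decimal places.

lx = nx/n0 = nx/400: 1, 0.92, 0.89, 0.57, 0.05
lx·mx by age: 0, 0.6808, 1.2193, 0.8835, 0.0415
R0 = Σ lx·mx = 2.8251 → 2.83

2.83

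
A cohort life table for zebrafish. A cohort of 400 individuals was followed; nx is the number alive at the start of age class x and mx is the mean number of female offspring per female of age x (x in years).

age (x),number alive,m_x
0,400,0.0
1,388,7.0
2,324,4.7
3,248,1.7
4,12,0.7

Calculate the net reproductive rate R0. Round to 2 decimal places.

11.67

lx = nx/n0 = nx/400: 1, 0.97, 0.81, 0.62, 0.03
lx·mx by age: 0, 6.79, 3.807, 1.054, 0.021
R0 = Σ lx·mx = 11.672 → 11.67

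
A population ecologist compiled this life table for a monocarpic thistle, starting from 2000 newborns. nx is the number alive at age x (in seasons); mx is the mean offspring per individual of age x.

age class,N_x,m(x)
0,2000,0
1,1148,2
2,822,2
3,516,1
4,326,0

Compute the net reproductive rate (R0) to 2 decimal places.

lx = nx/n0 = nx/2000: 1, 0.574, 0.411, 0.258, 0.163
lx·mx by age: 0, 1.148, 0.822, 0.258, 0
R0 = Σ lx·mx = 2.228 → 2.23

2.23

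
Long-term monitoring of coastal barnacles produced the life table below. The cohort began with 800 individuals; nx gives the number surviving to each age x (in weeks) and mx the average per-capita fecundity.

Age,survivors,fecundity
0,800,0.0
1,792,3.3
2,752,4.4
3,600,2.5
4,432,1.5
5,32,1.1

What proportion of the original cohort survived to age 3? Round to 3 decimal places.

l_3 = n_3/n_0 = 600/800 = 0.75 → 0.750

0.750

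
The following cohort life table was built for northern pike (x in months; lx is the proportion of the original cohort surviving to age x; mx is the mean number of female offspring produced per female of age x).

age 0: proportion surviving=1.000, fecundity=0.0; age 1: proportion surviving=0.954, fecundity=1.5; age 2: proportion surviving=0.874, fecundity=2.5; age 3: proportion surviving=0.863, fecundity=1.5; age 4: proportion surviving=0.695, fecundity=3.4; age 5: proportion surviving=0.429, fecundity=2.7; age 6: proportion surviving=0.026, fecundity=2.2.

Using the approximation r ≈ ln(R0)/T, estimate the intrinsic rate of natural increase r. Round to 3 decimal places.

R0 = Σ lx·mx = 0 + 1.431 + 2.185 + 1.2945 + 2.363 + 1.1583 + 0.0572 = 8.489
Σ x·lx·mx = 25.2712; T = 25.2712/8.489 = 2.97693…
r ≈ ln(R0)/T = ln(8.489)/2.97693… = 0.71845… → 0.718

0.718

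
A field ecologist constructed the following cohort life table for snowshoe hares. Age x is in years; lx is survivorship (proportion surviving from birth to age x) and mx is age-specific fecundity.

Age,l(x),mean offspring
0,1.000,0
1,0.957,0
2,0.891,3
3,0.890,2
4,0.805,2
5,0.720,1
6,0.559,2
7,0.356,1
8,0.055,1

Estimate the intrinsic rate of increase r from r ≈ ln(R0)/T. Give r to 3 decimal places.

R0 = Σ lx·mx = 0 + 0 + 2.673 + 1.78 + 1.61 + 0.72 + 1.118 + 0.356 + 0.055 = 8.312
Σ x·lx·mx = 30.366; T = 30.366/8.312 = 3.65327…
r ≈ ln(R0)/T = ln(8.312)/3.65327… = 0.57967… → 0.580

0.580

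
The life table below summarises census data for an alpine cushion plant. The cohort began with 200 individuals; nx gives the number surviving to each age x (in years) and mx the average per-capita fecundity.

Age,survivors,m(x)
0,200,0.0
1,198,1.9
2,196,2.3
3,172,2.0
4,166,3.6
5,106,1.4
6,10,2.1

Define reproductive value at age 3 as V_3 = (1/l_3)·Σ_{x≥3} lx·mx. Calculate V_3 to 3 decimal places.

6.459

lx = nx/n0 = nx/200: 1, 0.99, 0.98, 0.86, 0.83, 0.53, 0.05
lx·mx for x ≥ 3: 1.72, 2.988, 0.742, 0.105 → sum = 5.555
V_3 = 5.555 / l_3 = 5.555 / 0.86 = 6.459302… → 6.459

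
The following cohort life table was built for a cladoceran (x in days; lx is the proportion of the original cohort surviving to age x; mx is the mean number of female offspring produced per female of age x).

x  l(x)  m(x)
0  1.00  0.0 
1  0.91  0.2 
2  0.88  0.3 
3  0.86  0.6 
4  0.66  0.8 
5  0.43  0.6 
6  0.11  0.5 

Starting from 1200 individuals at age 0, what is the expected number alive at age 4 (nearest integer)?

Expected survivors = N0 · l_4 = 1200 × 0.66 = 792 → 792

792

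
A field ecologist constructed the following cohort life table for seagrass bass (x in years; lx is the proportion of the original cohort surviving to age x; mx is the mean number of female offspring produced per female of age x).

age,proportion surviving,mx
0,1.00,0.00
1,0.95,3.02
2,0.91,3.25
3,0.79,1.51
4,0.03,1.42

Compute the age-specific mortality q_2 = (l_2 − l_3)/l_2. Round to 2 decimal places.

0.13

q_2 = (l_2 − l_3) / l_2 = (0.91 − 0.79) / 0.91
     = 0.12 / 0.91 = 0.131868… → 0.13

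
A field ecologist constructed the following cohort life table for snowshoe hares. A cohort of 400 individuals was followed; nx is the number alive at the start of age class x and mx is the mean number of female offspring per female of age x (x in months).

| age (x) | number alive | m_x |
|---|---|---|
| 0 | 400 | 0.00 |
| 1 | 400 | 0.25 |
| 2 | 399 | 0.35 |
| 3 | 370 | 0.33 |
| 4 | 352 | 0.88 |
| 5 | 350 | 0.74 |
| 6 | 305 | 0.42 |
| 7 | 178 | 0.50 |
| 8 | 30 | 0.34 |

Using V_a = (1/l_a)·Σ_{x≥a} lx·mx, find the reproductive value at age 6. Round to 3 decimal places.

lx = nx/n0 = nx/400: 1, 1, 0.9975, 0.925, 0.88, 0.875, 0.7625, 0.445, 0.075
lx·mx for x ≥ 6: 0.32025, 0.2225, 0.0255 → sum = 0.56825
V_6 = 0.56825 / l_6 = 0.56825 / 0.7625 = 0.745246… → 0.745

0.745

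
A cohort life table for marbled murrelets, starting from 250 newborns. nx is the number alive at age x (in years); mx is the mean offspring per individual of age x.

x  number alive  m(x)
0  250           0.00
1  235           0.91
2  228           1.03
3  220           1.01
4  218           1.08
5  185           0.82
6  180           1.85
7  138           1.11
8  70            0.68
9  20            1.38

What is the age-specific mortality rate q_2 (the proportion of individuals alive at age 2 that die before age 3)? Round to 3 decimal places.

0.035

lx = nx/n0 = nx/250: 1, 0.94, 0.912, 0.88, 0.872, 0.74, 0.72, 0.552, 0.28, 0.08
q_2 = (l_2 − l_3) / l_2 = (0.912 − 0.88) / 0.912
     = 0.032 / 0.912 = 0.035088… → 0.035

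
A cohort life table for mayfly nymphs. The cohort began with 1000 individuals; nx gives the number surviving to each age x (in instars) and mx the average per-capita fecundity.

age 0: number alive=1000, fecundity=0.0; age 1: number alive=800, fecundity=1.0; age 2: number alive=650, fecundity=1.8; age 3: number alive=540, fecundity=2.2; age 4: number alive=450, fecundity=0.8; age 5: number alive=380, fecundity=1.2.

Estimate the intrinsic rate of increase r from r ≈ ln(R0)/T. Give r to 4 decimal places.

0.5260

lx = nx/n0 = nx/1000: 1, 0.8, 0.65, 0.54, 0.45, 0.38
R0 = Σ lx·mx = 0 + 0.8 + 1.17 + 1.188 + 0.36 + 0.456 = 3.974
Σ x·lx·mx = 10.424; T = 10.424/3.974 = 2.62305…
r ≈ ln(R0)/T = ln(3.974)/2.62305… = 0.526019… → 0.5260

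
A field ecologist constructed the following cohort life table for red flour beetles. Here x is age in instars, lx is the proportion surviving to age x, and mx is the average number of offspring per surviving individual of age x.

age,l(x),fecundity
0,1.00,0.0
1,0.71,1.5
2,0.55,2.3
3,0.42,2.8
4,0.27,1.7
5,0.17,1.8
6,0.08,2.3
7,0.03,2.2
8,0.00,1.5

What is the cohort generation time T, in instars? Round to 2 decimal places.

2.67

lx·mx: 0, 1.065, 1.265, 1.176, 0.459, 0.306, 0.184, 0.066, 0 → R0 = 4.521
x·lx·mx: 0, 1.065, 2.53, 3.528, 1.836, 1.53, 1.104, 0.462, 0 → Σ = 12.055
T = 12.055 / 4.521 = 2.666445… → 2.67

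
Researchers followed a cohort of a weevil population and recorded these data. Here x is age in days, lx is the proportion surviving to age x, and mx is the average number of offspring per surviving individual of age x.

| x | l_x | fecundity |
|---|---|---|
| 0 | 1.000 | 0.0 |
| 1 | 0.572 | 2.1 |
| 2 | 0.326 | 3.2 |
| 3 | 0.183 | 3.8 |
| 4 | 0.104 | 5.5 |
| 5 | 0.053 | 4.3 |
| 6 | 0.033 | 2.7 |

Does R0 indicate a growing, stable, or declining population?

R0 = Σ lx·mx = 0 + 1.2012 + 1.0432 + 0.6954 + 0.572 + 0.2279 + 0.0891 = 3.8288
R0 > 1, so the population is growing.

growing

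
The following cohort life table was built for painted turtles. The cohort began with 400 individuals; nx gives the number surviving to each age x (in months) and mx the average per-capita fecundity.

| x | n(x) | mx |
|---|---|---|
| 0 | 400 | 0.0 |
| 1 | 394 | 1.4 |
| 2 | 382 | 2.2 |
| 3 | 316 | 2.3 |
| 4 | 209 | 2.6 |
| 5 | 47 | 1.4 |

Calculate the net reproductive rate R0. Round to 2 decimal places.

6.82

lx = nx/n0 = nx/400: 1, 0.985, 0.955, 0.79, 0.5225, 0.1175
lx·mx by age: 0, 1.379, 2.101, 1.817, 1.3585, 0.1645
R0 = Σ lx·mx = 6.82 → 6.82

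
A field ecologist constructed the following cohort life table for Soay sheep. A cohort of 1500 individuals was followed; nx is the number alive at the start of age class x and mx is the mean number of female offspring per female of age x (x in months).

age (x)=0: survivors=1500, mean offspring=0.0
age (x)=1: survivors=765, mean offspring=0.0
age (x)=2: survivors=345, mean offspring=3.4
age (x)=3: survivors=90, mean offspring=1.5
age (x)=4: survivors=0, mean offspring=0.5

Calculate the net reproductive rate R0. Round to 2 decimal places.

0.87

lx = nx/n0 = nx/1500: 1, 0.51, 0.23, 0.06, 0
lx·mx by age: 0, 0, 0.782, 0.09, 0
R0 = Σ lx·mx = 0.872 → 0.87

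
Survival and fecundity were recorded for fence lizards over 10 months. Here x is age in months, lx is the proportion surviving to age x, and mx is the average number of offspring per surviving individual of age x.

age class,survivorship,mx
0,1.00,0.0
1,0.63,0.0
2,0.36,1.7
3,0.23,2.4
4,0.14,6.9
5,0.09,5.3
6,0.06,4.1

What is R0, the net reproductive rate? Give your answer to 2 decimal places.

2.85

lx·mx by age: 0, 0, 0.612, 0.552, 0.966, 0.477, 0.246
R0 = Σ lx·mx = 2.853 → 2.85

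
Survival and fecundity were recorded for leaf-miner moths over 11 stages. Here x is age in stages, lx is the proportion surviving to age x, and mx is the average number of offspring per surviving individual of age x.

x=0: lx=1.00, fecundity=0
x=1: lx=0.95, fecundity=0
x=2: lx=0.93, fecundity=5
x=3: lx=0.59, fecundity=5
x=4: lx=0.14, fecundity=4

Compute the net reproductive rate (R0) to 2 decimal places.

lx·mx by age: 0, 0, 4.65, 2.95, 0.56
R0 = Σ lx·mx = 8.16 → 8.16

8.16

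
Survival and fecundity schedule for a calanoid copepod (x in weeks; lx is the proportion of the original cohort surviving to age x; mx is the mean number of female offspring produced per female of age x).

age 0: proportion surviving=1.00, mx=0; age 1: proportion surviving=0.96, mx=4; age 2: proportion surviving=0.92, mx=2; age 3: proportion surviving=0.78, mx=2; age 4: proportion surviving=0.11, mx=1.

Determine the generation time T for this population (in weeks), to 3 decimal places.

lx·mx: 0, 3.84, 1.84, 1.56, 0.11 → R0 = 7.35
x·lx·mx: 0, 3.84, 3.68, 4.68, 0.44 → Σ = 12.64
T = 12.64 / 7.35 = 1.719728… → 1.720

1.720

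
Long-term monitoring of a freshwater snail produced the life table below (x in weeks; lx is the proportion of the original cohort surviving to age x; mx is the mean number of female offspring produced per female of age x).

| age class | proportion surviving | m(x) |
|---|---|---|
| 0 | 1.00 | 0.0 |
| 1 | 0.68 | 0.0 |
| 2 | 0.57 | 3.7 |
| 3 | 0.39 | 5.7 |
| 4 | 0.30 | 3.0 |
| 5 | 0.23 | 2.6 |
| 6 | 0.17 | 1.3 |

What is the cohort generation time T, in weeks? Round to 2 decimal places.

lx·mx: 0, 0, 2.109, 2.223, 0.9, 0.598, 0.221 → R0 = 6.051
x·lx·mx: 0, 0, 4.218, 6.669, 3.6, 2.99, 1.326 → Σ = 18.803
T = 18.803 / 6.051 = 3.10742… → 3.11

3.11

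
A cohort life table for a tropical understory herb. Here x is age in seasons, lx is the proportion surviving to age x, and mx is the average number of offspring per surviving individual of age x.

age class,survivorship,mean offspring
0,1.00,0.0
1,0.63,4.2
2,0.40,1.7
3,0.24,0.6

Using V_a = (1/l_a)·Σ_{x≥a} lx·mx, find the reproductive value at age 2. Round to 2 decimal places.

2.06

lx·mx for x ≥ 2: 0.68, 0.144 → sum = 0.824
V_2 = 0.824 / l_2 = 0.824 / 0.4 = 2.06 → 2.06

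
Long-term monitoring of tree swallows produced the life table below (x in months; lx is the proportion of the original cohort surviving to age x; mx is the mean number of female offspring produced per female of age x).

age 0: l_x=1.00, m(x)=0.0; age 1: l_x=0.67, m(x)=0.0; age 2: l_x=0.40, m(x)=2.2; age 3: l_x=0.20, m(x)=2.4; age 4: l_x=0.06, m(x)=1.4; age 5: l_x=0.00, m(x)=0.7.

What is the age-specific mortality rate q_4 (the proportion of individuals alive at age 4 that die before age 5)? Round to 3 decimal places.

q_4 = (l_4 − l_5) / l_4 = (0.06 − 0) / 0.06
     = 0.06 / 0.06 = 1 → 1.000

1.000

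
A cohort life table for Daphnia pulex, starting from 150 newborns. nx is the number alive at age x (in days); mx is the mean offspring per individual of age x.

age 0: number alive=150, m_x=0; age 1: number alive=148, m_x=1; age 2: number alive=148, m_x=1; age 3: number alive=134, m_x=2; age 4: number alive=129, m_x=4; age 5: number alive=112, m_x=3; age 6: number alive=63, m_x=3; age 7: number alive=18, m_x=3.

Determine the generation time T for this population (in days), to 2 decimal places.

3.92

lx = nx/n0 = nx/150: 1, 0.98667…, 0.98667…, 0.89333…, 0.86, 0.74667…, 0.42, 0.12
lx·mx: 0, 0.986667…, 0.986667…, 1.786667…, 3.44, 2.24…, 1.26, 0.36 → R0 = 11.06…
x·lx·mx: 0, 0.986667…, 1.973333…, 5.36…, 13.76, 11.2…, 7.56, 2.52 → Σ = 43.36…
T = 43.36… / 11.06… = 3.920434… → 3.92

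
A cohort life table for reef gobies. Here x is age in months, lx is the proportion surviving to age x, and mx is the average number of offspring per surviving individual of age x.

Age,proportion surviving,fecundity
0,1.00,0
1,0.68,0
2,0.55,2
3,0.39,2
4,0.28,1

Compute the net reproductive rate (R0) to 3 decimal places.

lx·mx by age: 0, 0, 1.1, 0.78, 0.28
R0 = Σ lx·mx = 2.16 → 2.160

2.160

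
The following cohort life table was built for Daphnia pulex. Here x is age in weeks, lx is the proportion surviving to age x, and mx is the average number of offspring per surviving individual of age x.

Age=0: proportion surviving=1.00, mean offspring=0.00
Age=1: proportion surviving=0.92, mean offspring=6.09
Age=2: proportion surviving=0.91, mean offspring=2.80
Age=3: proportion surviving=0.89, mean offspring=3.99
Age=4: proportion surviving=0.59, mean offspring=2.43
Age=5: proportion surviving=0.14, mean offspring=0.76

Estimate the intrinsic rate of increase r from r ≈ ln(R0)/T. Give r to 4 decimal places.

R0 = Σ lx·mx = 0 + 5.6028 + 2.548 + 3.5511 + 1.4337 + 0.1064 = 13.242
Σ x·lx·mx = 27.6189; T = 27.6189/13.242 = 2.0857…
r ≈ ln(R0)/T = ln(13.242)/2.0857… = 1.238619… → 1.2386

1.2386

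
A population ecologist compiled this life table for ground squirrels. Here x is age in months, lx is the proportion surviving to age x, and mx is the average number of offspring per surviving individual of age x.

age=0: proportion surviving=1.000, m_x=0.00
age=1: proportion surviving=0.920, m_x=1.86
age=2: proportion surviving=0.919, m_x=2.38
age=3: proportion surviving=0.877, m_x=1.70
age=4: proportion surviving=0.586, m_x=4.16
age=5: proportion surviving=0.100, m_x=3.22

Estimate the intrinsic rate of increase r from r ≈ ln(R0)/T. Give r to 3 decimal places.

R0 = Σ lx·mx = 0 + 1.7112 + 2.18722 + 1.4909 + 2.43776 + 0.322 = 8.14908
Σ x·lx·mx = 21.91938; T = 21.91938/8.14908 = 2.6898…
r ≈ ln(R0)/T = ln(8.14908)/2.6898… = 0.77995… → 0.780

0.780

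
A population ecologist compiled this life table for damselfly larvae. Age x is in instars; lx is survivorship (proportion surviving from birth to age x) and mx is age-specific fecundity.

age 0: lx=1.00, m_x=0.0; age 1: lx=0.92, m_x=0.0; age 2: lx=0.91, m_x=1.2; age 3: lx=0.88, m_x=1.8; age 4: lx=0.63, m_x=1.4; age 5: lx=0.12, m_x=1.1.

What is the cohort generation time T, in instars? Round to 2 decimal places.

3.01

lx·mx: 0, 0, 1.092, 1.584, 0.882, 0.132 → R0 = 3.69
x·lx·mx: 0, 0, 2.184, 4.752, 3.528, 0.66 → Σ = 11.124
T = 11.124 / 3.69 = 3.014634… → 3.01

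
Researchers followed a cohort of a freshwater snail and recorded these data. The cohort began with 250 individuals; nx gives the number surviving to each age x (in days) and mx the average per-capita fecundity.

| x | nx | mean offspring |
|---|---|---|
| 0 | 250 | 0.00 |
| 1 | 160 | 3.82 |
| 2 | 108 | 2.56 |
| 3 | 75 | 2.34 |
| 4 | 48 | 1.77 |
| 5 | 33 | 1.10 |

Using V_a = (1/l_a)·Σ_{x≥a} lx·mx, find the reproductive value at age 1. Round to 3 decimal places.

lx = nx/n0 = nx/250: 1, 0.64, 0.432, 0.3, 0.192, 0.132
lx·mx for x ≥ 1: 2.4448, 1.10592, 0.702, 0.33984, 0.1452 → sum = 4.73776
V_1 = 4.73776 / l_1 = 4.73776 / 0.64 = 7.40275 → 7.403

7.403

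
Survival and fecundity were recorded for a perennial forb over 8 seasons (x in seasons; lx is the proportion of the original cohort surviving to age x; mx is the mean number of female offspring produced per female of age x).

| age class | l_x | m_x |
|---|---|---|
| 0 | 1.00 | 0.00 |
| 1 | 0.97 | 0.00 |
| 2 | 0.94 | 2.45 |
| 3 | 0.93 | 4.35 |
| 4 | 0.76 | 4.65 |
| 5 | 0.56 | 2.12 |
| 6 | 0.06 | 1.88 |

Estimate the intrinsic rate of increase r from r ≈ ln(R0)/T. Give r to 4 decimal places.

R0 = Σ lx·mx = 0 + 0 + 2.303 + 4.0455 + 3.534 + 1.1872 + 0.1128 = 11.1825
Σ x·lx·mx = 37.4913; T = 37.4913/11.1825 = 3.35268…
r ≈ ln(R0)/T = ln(11.1825)/3.35268… = 0.720126… → 0.7201

0.7201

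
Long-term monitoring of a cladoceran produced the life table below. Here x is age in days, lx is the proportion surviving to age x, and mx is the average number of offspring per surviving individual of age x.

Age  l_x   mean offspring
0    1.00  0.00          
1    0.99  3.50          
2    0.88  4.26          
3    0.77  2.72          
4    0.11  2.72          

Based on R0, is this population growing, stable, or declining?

growing

R0 = Σ lx·mx = 0 + 3.465 + 3.7488 + 2.0944 + 0.2992 = 9.6074
R0 > 1, so the population is growing.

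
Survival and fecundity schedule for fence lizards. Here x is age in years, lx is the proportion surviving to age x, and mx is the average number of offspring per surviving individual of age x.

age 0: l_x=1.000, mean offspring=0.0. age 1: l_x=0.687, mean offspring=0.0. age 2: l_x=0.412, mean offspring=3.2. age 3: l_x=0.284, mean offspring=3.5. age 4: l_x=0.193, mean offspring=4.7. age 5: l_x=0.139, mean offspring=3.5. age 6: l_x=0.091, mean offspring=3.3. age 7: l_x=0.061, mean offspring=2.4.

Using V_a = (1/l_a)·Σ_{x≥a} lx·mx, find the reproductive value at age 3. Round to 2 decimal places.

lx·mx for x ≥ 3: 0.994, 0.9071, 0.4865, 0.3003, 0.1464 → sum = 2.8343
V_3 = 2.8343 / l_3 = 2.8343 / 0.284 = 9.97993… → 9.98

9.98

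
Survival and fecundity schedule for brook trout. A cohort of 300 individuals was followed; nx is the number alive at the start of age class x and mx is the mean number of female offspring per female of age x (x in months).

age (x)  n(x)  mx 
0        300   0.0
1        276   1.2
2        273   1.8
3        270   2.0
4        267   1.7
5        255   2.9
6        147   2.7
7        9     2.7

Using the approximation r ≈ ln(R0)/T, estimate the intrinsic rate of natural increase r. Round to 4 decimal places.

0.6212

lx = nx/n0 = nx/300: 1, 0.92, 0.91, 0.9, 0.89, 0.85, 0.49, 0.03
R0 = Σ lx·mx = 0 + 1.104 + 1.638 + 1.8 + 1.513 + 2.465 + 1.323 + 0.081 = 9.924
Σ x·lx·mx = 36.662; T = 36.662/9.924 = 3.69428…
r ≈ ln(R0)/T = ln(9.924)/3.69428… = 0.621219… → 0.6212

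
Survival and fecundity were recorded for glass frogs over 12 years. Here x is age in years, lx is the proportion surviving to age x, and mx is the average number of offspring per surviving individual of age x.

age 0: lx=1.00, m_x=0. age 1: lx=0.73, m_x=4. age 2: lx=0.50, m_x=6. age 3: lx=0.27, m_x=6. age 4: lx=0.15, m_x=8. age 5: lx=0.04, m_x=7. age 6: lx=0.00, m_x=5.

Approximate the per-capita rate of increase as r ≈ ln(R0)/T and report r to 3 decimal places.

R0 = Σ lx·mx = 0 + 2.92 + 3 + 1.62 + 1.2 + 0.28 + 0 = 9.02
Σ x·lx·mx = 19.98; T = 19.98/9.02 = 2.21508…
r ≈ ln(R0)/T = ln(9.02)/2.21508… = 0.99294… → 0.993

0.993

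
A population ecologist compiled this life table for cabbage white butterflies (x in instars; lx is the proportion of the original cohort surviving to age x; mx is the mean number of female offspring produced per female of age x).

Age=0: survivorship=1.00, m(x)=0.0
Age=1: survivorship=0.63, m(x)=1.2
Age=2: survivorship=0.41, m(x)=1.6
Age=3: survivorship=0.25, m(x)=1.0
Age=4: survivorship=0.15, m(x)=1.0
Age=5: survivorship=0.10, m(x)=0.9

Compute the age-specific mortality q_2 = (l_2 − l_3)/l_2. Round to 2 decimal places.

q_2 = (l_2 − l_3) / l_2 = (0.41 − 0.25) / 0.41
     = 0.16 / 0.41 = 0.390244… → 0.39

0.39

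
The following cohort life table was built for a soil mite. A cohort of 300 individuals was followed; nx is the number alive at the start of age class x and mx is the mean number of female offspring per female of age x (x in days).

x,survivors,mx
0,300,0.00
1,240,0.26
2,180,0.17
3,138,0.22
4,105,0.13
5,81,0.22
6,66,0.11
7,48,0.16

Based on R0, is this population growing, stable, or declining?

lx = nx/n0 = nx/300: 1, 0.8, 0.6, 0.46, 0.35, 0.27, 0.22, 0.16
R0 = Σ lx·mx = 0 + 0.208 + 0.102 + 0.1012 + 0.0455 + 0.0594 + 0.0242 + 0.0256 = 0.5659
R0 < 1, so the population is declining.

declining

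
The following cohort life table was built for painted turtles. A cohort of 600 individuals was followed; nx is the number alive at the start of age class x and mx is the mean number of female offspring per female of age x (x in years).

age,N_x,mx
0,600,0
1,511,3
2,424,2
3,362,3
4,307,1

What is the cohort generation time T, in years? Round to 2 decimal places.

2.04

lx = nx/n0 = nx/600: 1, 0.85167…, 0.70667…, 0.60333…, 0.51167…
lx·mx: 0, 2.555…, 1.413333…, 1.81…, 0.511667… → R0 = 6.29…
x·lx·mx: 0, 2.555…, 2.826667…, 5.43…, 2.046667… → Σ = 12.858333…
T = 12.858333… / 6.29… = 2.04425… → 2.04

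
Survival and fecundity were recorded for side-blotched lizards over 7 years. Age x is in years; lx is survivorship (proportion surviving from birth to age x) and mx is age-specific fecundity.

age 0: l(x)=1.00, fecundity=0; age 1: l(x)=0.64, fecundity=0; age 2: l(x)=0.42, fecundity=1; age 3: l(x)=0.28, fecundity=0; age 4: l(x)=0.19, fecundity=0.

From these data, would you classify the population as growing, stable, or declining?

declining

R0 = Σ lx·mx = 0 + 0 + 0.42 + 0 + 0 = 0.42
R0 < 1, so the population is declining.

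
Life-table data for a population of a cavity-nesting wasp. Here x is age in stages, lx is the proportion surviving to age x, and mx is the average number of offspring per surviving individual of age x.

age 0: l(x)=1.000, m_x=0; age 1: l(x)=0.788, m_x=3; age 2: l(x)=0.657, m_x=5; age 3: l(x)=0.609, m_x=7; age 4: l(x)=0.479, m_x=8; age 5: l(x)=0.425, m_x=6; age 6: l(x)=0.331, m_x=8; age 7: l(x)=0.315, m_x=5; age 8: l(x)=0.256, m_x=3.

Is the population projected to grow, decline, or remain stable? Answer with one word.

growing

R0 = Σ lx·mx = 0 + 2.364 + 3.285 + 4.263 + 3.832 + 2.55 + 2.648 + 1.575 + 0.768 = 21.285
R0 > 1, so the population is growing.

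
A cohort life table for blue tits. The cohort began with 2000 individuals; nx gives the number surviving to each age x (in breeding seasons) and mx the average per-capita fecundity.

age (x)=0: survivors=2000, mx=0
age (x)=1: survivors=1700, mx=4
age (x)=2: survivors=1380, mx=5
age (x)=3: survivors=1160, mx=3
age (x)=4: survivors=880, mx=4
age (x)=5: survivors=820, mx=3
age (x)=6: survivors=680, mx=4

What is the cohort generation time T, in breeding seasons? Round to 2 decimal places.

2.85

lx = nx/n0 = nx/2000: 1, 0.85, 0.69, 0.58, 0.44, 0.41, 0.34
lx·mx: 0, 3.4, 3.45, 1.74, 1.76, 1.23, 1.36 → R0 = 12.94
x·lx·mx: 0, 3.4, 6.9, 5.22, 7.04, 6.15, 8.16 → Σ = 36.87
T = 36.87 / 12.94 = 2.849304… → 2.85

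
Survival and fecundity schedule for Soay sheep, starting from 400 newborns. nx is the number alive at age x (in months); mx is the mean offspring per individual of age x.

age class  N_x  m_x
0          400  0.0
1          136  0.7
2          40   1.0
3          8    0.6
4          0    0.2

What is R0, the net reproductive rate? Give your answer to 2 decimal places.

lx = nx/n0 = nx/400: 1, 0.34, 0.1, 0.02, 0
lx·mx by age: 0, 0.238, 0.1, 0.012, 0
R0 = Σ lx·mx = 0.35 → 0.35

0.35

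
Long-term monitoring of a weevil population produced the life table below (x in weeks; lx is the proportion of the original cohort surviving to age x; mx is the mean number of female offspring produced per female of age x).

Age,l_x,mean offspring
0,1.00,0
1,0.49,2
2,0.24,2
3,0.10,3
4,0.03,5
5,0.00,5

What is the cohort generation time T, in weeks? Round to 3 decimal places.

1.801

lx·mx: 0, 0.98, 0.48, 0.3, 0.15, 0 → R0 = 1.91
x·lx·mx: 0, 0.98, 0.96, 0.9, 0.6, 0 → Σ = 3.44
T = 3.44 / 1.91 = 1.801047… → 1.801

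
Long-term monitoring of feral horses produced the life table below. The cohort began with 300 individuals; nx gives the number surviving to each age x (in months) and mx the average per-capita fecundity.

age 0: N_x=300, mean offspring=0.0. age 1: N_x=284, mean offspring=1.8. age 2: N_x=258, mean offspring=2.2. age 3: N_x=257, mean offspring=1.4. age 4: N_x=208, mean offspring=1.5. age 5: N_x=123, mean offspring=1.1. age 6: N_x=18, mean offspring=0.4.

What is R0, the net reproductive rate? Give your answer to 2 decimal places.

6.31

lx = nx/n0 = nx/300: 1, 0.94667…, 0.86, 0.85667…, 0.69333…, 0.41, 0.06
lx·mx by age: 0, 1.704…, 1.892, 1.199333…, 1.04…, 0.451, 0.024
R0 = Σ lx·mx = 6.310333… → 6.31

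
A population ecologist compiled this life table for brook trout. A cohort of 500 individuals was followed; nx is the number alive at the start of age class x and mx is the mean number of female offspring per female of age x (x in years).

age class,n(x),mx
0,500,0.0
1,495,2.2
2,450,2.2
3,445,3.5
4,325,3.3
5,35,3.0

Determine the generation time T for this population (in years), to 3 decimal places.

lx = nx/n0 = nx/500: 1, 0.99, 0.9, 0.89, 0.65, 0.07
lx·mx: 0, 2.178, 1.98, 3.115, 2.145, 0.21 → R0 = 9.628
x·lx·mx: 0, 2.178, 3.96, 9.345, 8.58, 1.05 → Σ = 25.113
T = 25.113 / 9.628 = 2.60833… → 2.608

2.608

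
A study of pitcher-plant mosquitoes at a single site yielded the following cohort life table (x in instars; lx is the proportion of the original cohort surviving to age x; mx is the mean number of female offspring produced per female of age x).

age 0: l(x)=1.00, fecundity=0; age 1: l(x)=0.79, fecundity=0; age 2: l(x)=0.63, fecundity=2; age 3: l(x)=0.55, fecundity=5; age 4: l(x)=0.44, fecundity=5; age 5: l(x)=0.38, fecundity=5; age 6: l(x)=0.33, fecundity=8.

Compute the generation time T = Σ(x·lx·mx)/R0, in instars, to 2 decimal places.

lx·mx: 0, 0, 1.26, 2.75, 2.2, 1.9, 2.64 → R0 = 10.75
x·lx·mx: 0, 0, 2.52, 8.25, 8.8, 9.5, 15.84 → Σ = 44.91
T = 44.91 / 10.75 = 4.177674… → 4.18

4.18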